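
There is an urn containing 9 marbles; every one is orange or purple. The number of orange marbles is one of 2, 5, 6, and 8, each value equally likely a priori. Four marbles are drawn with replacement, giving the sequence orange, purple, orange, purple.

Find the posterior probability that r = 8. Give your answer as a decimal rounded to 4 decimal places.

The likelihood of the observed sequence under each hypothesis: P(data | r = 2) = (2/9)(7/9)(2/9)(7/9) = 0.029873; P(data | r = 5) = (5/9)(4/9)(5/9)(4/9) = 0.060966; P(data | r = 6) = (6/9)(3/9)(6/9)(3/9) = 0.049383; P(data | r = 8) = (8/9)(1/9)(8/9)(1/9) = 0.0097546.
The prior-weighted likelihoods are 1/4 · 0.029873 = 0.0074684, 1/4 · 0.060966 = 0.015242, 1/4 · 0.049383 = 0.012346, 1/4 · 0.0097546 = 0.0024387; with total 0.037494.
By Bayes' rule, P(r = 8 | data) = (0.0024387) / (0.037494) = 0.065041.

0.0650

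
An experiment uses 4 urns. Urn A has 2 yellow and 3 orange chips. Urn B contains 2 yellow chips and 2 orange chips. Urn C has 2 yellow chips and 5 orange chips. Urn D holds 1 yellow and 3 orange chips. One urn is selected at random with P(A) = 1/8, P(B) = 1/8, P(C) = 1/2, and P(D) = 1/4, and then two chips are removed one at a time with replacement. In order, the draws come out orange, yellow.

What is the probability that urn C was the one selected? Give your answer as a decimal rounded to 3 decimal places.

The likelihood of the observed sequence under each hypothesis: P(data | urn A) = (3/5)(2/5) = 0.24; P(data | urn B) = (2/4)(2/4) = 0.25; P(data | urn C) = (5/7)(2/7) = 0.20408; P(data | urn D) = (3/4)(1/4) = 0.1875.
Multiplying each by its prior: 1/8 · 0.24 = 0.03, 1/8 · 0.25 = 0.03125, 1/2 · 0.20408 = 0.10204, 1/4 · 0.1875 = 0.046875; with total 0.21017.
So P(urn C | data) = (0.10204) / (0.21017) = 0.48553.

0.486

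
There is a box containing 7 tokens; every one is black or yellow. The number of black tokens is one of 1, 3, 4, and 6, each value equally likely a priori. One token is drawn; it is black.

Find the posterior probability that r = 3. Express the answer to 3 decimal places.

0.214

The likelihood of this draw under each hypothesis: P(data | r = 1) = (1/7) = 1/7; P(data | r = 3) = (3/7) = 3/7; P(data | r = 4) = (4/7) = 4/7; P(data | r = 6) = (6/7) = 6/7.
Multiplying each by its prior: 1/4 · 1/7 = 1/28, 1/4 · 3/7 = 3/28, 1/4 · 4/7 = 1/7, 1/4 · 6/7 = 3/14; with total 1/2.
Hence P(r = 3 | data) = (3/28) / (1/2) = 3/14.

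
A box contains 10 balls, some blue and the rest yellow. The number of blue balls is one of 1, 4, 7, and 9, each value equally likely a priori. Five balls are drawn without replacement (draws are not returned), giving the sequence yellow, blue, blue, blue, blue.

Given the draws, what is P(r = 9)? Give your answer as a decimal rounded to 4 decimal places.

Under each hypothesis, the probability of the observed sequence is: P(data | r = 1) = (9/10)(1/9)(0/8) = 0; P(data | r = 4) = (6/10)(4/9)(3/8)(2/7)(1/6) = 0.0047619; P(data | r = 7) = (3/10)(7/9)(6/8)(5/7)(4/6) = 0.083333; P(data | r = 9) = (1/10)(9/9)(8/8)(7/7)(6/6) = 0.1.
Multiplying each by its prior: 1/4 · 0 = 0, 1/4 · 0.0047619 = 0.0011905, 1/4 · 0.083333 = 0.020833, 1/4 · 0.1 = 0.025; summing to 0.047024.
So P(r = 9 | data) = (0.025) / (0.047024) = 0.53165.

0.5316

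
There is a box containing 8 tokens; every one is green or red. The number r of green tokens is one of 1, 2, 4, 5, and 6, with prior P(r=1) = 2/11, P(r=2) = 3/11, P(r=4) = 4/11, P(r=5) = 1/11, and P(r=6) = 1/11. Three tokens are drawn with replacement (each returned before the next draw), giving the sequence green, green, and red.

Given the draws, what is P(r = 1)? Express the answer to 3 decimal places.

For each hypothesis, P(data | H) works out to: P(data | r = 1) = (1/8)(1/8)(7/8) = 0.013672; P(data | r = 2) = (2/8)(2/8)(6/8) = 0.046875; P(data | r = 4) = (4/8)(4/8)(4/8) = 0.125; P(data | r = 5) = (5/8)(5/8)(3/8) = 0.14648; P(data | r = 6) = (6/8)(6/8)(2/8) = 0.14062.
Weighting by the prior gives 2/11 · 0.013672 = 0.0024858, 3/11 · 0.046875 = 0.012784, 4/11 · 0.125 = 0.045455, 1/11 · 0.14648 = 0.013317, 1/11 · 0.14062 = 0.012784; summing to 0.086825.
By Bayes' rule, P(r = 1 | data) = (0.0024858) / (0.086825) = 0.02863.

0.029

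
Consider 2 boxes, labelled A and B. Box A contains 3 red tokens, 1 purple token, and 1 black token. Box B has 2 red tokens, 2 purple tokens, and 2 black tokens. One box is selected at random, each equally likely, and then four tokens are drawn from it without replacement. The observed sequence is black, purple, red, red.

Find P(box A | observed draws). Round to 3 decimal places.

Compute the likelihood of the observed sequence for each case: P(data | box A) = (1/5)(1/4)(3/3)(2/2) = 1/20; P(data | box B) = (2/6)(2/5)(2/4)(1/3) = 1/45.
Multiplying each by its prior: 1/2 · 1/20 = 1/40, 1/2 · 1/45 = 1/90; these sum to 13/360.
Hence P(box A | data) = (1/40) / (13/360) = 9/13.

0.692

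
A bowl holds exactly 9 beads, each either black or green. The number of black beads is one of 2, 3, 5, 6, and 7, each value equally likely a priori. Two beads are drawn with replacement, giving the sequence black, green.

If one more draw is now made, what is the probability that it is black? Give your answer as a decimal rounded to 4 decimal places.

0.5132

Compute the likelihood of the observed sequence for each case: P(data | r = 2) = (2/9)(7/9) = 14/81; P(data | r = 3) = (3/9)(6/9) = 2/9; P(data | r = 5) = (5/9)(4/9) = 20/81; P(data | r = 6) = (6/9)(3/9) = 2/9; P(data | r = 7) = (7/9)(2/9) = 14/81.
Multiplying each by its prior: 1/5 · 14/81 = 14/405, 1/5 · 2/9 = 2/45, 1/5 · 20/81 = 4/81, 1/5 · 2/9 = 2/45, 1/5 · 14/81 = 14/405; with total 28/135.
Normalising, the posterior is P(r = 2 | data) = 1/6, P(r = 3 | data) = 3/14, P(r = 5 | data) = 5/21, P(r = 6 | data) = 3/14, P(r = 7 | data) = 1/6.
Averaging over the posterior, P(black next | data) = (2/9)(1/6) + (1/3)(3/14) + (5/9)(5/21) + (2/3)(3/14) + (7/9)(1/6) = 97/189.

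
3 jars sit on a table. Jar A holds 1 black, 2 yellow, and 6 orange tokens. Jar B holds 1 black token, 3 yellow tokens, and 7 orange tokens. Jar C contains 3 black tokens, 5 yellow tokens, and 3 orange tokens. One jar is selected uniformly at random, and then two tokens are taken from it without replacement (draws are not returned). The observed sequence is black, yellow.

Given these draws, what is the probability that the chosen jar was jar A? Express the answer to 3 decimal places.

Compute the likelihood of the observed sequence for each case: P(data | jar A) = (1/9)(2/8) = 0.027778; P(data | jar B) = (1/11)(3/10) = 0.027273; P(data | jar C) = (3/11)(5/10) = 0.13636.
Multiplying each by its prior: 1/3 · 0.027778 = 0.0092593, 1/3 · 0.027273 = 0.0090909, 1/3 · 0.13636 = 0.045455; these sum to 0.063805.
Hence P(jar A | data) = (0.0092593) / (0.063805) = 0.14512.

0.145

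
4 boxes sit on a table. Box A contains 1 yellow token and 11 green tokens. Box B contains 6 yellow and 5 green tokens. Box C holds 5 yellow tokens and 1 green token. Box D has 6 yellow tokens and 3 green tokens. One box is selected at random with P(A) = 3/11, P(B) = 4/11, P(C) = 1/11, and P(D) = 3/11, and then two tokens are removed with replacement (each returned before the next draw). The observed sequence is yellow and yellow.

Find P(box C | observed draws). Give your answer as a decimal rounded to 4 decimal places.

0.2144

For each hypothesis, P(data | H) works out to: P(data | box A) = (1/12)(1/12) = 0.0069444; P(data | box B) = (6/11)(6/11) = 0.29752; P(data | box C) = (5/6)(5/6) = 0.69444; P(data | box D) = (6/9)(6/9) = 0.44444.
The prior-weighted likelihoods are 3/11 · 0.0069444 = 0.0018939, 4/11 · 0.29752 = 0.10819, 1/11 · 0.69444 = 0.063131, 3/11 · 0.44444 = 0.12121; with total 0.29443.
So P(box C | data) = (0.063131) / (0.29443) = 0.21442.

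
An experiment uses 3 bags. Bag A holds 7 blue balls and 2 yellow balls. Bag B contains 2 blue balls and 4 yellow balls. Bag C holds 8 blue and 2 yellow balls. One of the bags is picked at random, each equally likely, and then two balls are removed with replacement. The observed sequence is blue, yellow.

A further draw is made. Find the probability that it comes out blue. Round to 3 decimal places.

0.606

The likelihood of the observed sequence under each hypothesis: P(data | bag A) = (7/9)(2/9) = 0.17284; P(data | bag B) = (2/6)(4/6) = 0.22222; P(data | bag C) = (8/10)(2/10) = 0.16.
The prior-weighted likelihoods are 1/3 · 0.17284 = 0.057613, 1/3 · 0.22222 = 0.074074, 1/3 · 0.16 = 0.053333; these sum to 0.18502.
The posterior is then P(bag A | data) = 0.31139, P(bag B | data) = 0.40036, P(bag C | data) = 0.28826.
The predictive probability is P(blue next | data) = (7/9)(0.31139) + (1/3)(0.40036) + (4/5)(0.28826) = 0.60625.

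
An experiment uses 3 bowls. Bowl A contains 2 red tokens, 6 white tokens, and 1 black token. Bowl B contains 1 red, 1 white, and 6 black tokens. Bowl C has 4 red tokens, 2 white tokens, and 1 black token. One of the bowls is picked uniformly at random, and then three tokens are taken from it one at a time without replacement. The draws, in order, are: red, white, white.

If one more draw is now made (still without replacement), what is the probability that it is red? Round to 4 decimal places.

0.3081

Under each hypothesis, the probability of the observed sequence is: P(data | bowl A) = (2/9)(6/8)(5/7) = 5/42; P(data | bowl B) = (1/8)(1/7)(0/6) = 0; P(data | bowl C) = (4/7)(2/6)(1/5) = 4/105.
Weighting by the prior gives 1/3 · 5/42 = 5/126, 1/3 · 0 = 0, 1/3 · 4/105 = 4/315; with total 11/210.
Dividing through by the total gives posterior P(bowl A | data) = 25/33, P(bowl B | data) = 0, P(bowl C | data) = 8/33.
The predictive probability is P(red next | data) = (1/6)(25/33) + (3/4)(8/33) = 61/198.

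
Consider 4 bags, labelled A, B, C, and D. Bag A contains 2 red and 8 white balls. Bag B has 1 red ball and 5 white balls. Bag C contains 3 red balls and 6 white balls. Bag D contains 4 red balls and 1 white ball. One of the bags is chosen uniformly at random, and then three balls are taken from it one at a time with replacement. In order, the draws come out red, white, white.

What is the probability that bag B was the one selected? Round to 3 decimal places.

Under each hypothesis, the probability of the observed sequence is: P(data | bag A) = (2/10)(8/10)(8/10) = 0.128; P(data | bag B) = (1/6)(5/6)(5/6) = 0.11574; P(data | bag C) = (3/9)(6/9)(6/9) = 0.14815; P(data | bag D) = (4/5)(1/5)(1/5) = 0.032.
The prior-weighted likelihoods are 1/4 · 0.128 = 0.032, 1/4 · 0.11574 = 0.028935, 1/4 · 0.14815 = 0.037037, 1/4 · 0.032 = 0.008; summing to 0.10597.
Therefore the posterior P(bag B | data) = (0.028935) / (0.10597) = 0.27304.

0.273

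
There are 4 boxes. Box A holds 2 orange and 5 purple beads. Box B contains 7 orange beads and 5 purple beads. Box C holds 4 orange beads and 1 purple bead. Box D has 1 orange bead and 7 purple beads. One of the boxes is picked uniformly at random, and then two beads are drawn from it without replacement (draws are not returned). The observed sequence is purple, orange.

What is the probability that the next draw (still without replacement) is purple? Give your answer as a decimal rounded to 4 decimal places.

The likelihood of the observed sequence under each hypothesis: P(data | box A) = (5/7)(2/6) = 0.2381; P(data | box B) = (5/12)(7/11) = 0.26515; P(data | box C) = (1/5)(4/4) = 0.2; P(data | box D) = (7/8)(1/7) = 0.125.
Multiplying each by its prior: 1/4 · 0.2381 = 0.059524, 1/4 · 0.26515 = 0.066288, 1/4 · 0.2 = 0.05, 1/4 · 0.125 = 0.03125; summing to 0.20706.
Normalising, the posterior is P(box A | data) = 0.28747, P(box B | data) = 0.32014, P(box C | data) = 0.24147, P(box D | data) = 0.15092.
The predictive probability is P(purple next | data) = (4/5)(0.28747) + (2/5)(0.32014) + (0)(0.24147) + (1)(0.15092) = 0.50895.

0.5090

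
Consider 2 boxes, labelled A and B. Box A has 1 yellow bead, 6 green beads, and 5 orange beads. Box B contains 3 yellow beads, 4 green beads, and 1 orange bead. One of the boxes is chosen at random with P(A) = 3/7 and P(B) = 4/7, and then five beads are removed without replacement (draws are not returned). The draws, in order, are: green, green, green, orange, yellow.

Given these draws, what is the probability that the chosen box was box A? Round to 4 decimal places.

0.3065

For each hypothesis, P(data | H) works out to: P(data | box A) = (6/12)(5/11)(4/10)(5/9)(1/8) = 0.0063131; P(data | box B) = (4/8)(3/7)(2/6)(1/5)(3/4) = 0.010714.
Weighting by the prior gives 3/7 · 0.0063131 = 0.0027056, 4/7 · 0.010714 = 0.0061224; these sum to 0.0088281.
So P(box A | data) = (0.0027056) / (0.0088281) = 0.30648.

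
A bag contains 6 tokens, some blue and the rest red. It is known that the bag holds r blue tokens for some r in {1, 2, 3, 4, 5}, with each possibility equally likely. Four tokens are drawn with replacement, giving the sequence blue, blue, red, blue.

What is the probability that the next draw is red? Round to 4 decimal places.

0.3491

The likelihood of the observed sequence under each hypothesis: P(data | r = 1) = (1/6)(1/6)(5/6)(1/6) = 0.003858; P(data | r = 2) = (2/6)(2/6)(4/6)(2/6) = 0.024691; P(data | r = 3) = (3/6)(3/6)(3/6)(3/6) = 0.0625; P(data | r = 4) = (4/6)(4/6)(2/6)(4/6) = 0.098765; P(data | r = 5) = (5/6)(5/6)(1/6)(5/6) = 0.096451.
Weighting by the prior gives 1/5 · 0.003858 = 0.0007716, 1/5 · 0.024691 = 0.0049383, 1/5 · 0.0625 = 0.0125, 1/5 · 0.098765 = 0.019753, 1/5 · 0.096451 = 0.01929; these sum to 0.057253.
The posterior is then P(r = 1 | data) = 0.013477, P(r = 2 | data) = 0.086253, P(r = 3 | data) = 0.21833, P(r = 4 | data) = 0.34501, P(r = 5 | data) = 0.33693.
The predictive probability is P(red next | data) = (5/6)(0.013477) + (2/3)(0.086253) + (1/2)(0.21833) + (1/3)(0.34501) + (1/6)(0.33693) = 0.34906.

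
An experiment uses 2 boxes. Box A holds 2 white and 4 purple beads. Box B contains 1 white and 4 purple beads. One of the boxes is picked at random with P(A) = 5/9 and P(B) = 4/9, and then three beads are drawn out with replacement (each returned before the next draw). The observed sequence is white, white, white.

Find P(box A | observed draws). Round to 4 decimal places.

The likelihood of the observed sequence under each hypothesis: P(data | box A) = (2/6)(2/6)(2/6) = 0.037037; P(data | box B) = (1/5)(1/5)(1/5) = 0.008.
The prior-weighted likelihoods are 5/9 · 0.037037 = 0.020576, 4/9 · 0.008 = 0.0035556; with total 0.024132.
Therefore the posterior P(box A | data) = (0.020576) / (0.024132) = 0.85266.

0.8527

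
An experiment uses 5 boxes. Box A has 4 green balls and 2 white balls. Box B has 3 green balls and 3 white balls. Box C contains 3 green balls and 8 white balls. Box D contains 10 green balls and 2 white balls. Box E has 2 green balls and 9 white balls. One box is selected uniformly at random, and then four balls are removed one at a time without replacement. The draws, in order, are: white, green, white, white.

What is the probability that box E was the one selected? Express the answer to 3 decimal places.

0.418

The likelihood of the observed sequence under each hypothesis: P(data | box A) = (2/6)(4/5)(1/4)(0/3) = 0; P(data | box B) = (3/6)(3/5)(2/4)(1/3) = 0.05; P(data | box C) = (8/11)(3/10)(7/9)(6/8) = 0.12727; P(data | box D) = (2/12)(10/11)(1/10)(0/9) = 0; P(data | box E) = (9/11)(2/10)(8/9)(7/8) = 0.12727.
Multiplying each by its prior: 1/5 · 0 = 0, 1/5 · 0.05 = 0.01, 1/5 · 0.12727 = 0.025455, 1/5 · 0 = 0, 1/5 · 0.12727 = 0.025455; with total 0.060909.
Therefore the posterior P(box E | data) = (0.025455) / (0.060909) = 0.41791.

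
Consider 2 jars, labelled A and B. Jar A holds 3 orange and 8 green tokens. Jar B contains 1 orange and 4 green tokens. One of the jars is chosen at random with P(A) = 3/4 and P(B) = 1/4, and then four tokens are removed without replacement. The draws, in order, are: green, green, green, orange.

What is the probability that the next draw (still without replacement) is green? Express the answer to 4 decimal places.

For each hypothesis, P(data | H) works out to: P(data | jar A) = (8/11)(7/10)(6/9)(3/8) = 7/55; P(data | jar B) = (4/5)(3/4)(2/3)(1/2) = 1/5.
Multiplying each by its prior: 3/4 · 7/55 = 21/220, 1/4 · 1/5 = 1/20; these sum to 8/55.
Normalising, the posterior is P(jar A | data) = 21/32, P(jar B | data) = 11/32.
Averaging over the posterior, P(green next | data) = (5/7)(21/32) + (1)(11/32) = 13/16.

0.8125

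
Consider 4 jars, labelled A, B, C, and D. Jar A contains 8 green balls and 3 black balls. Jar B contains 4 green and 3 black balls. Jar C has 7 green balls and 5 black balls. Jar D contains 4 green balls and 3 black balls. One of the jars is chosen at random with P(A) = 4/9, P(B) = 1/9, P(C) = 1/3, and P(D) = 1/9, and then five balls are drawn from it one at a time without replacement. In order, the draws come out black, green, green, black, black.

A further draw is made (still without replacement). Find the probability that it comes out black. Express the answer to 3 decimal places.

0.141

The likelihood of the observed sequence under each hypothesis: P(data | jar A) = (3/11)(8/10)(7/9)(2/8)(1/7) = 0.0060606; P(data | jar B) = (3/7)(4/6)(3/5)(2/4)(1/3) = 0.028571; P(data | jar C) = (5/12)(7/11)(6/10)(4/9)(3/8) = 0.026515; P(data | jar D) = (3/7)(4/6)(3/5)(2/4)(1/3) = 0.028571.
Multiplying each by its prior: 4/9 · 0.0060606 = 0.0026936, 1/9 · 0.028571 = 0.0031746, 1/3 · 0.026515 = 0.0088384, 1/9 · 0.028571 = 0.0031746; with total 0.017881.
Normalising, the posterior is P(jar A | data) = 0.15064, P(jar B | data) = 0.17754, P(jar C | data) = 0.49428, P(jar D | data) = 0.17754.
So P(black next | data) = Σ P(black next | H) P(H | data) = (0)(0.15064) + (0)(0.17754) + (2/7)(0.49428) + (0)(0.17754) = 0.14122.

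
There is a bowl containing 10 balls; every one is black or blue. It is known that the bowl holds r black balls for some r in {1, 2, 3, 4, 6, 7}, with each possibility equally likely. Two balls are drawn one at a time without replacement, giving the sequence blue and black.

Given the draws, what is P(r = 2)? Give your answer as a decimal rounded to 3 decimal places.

For each hypothesis, P(data | H) works out to: P(data | r = 1) = (9/10)(1/9) = 1/10; P(data | r = 2) = (8/10)(2/9) = 8/45; P(data | r = 3) = (7/10)(3/9) = 7/30; P(data | r = 4) = (6/10)(4/9) = 4/15; P(data | r = 6) = (4/10)(6/9) = 4/15; P(data | r = 7) = (3/10)(7/9) = 7/30.
Multiplying each by its prior: 1/6 · 1/10 = 1/60, 1/6 · 8/45 = 4/135, 1/6 · 7/30 = 7/180, 1/6 · 4/15 = 2/45, 1/6 · 4/15 = 2/45, 1/6 · 7/30 = 7/180; with total 23/108.
Therefore the posterior P(r = 2 | data) = (4/135) / (23/108) = 16/115.

0.139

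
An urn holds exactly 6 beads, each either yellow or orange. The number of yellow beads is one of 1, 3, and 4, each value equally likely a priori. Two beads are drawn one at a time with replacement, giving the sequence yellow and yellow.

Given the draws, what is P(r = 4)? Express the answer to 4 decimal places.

The likelihood of the observed sequence under each hypothesis: P(data | r = 1) = (1/6)(1/6) = 1/36; P(data | r = 3) = (3/6)(3/6) = 1/4; P(data | r = 4) = (4/6)(4/6) = 4/9.
Multiplying each by its prior: 1/3 · 1/36 = 1/108, 1/3 · 1/4 = 1/12, 1/3 · 4/9 = 4/27; these sum to 13/54.
Hence P(r = 4 | data) = (4/27) / (13/54) = 8/13.

0.6154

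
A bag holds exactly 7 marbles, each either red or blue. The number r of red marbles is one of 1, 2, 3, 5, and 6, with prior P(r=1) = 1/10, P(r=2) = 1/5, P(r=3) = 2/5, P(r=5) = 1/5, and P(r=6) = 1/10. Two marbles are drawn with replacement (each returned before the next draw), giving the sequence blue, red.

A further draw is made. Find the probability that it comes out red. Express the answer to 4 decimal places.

Compute the likelihood of the observed sequence for each case: P(data | r = 1) = (6/7)(1/7) = 6/49; P(data | r = 2) = (5/7)(2/7) = 10/49; P(data | r = 3) = (4/7)(3/7) = 12/49; P(data | r = 5) = (2/7)(5/7) = 10/49; P(data | r = 6) = (1/7)(6/7) = 6/49.
Weighting by the prior gives 1/10 · 6/49 = 3/245, 1/5 · 10/49 = 2/49, 2/5 · 12/49 = 24/245, 1/5 · 10/49 = 2/49, 1/10 · 6/49 = 3/245; summing to 10/49.
Dividing through by the total gives posterior P(r = 1 | data) = 3/50, P(r = 2 | data) = 1/5, P(r = 3 | data) = 12/25, P(r = 5 | data) = 1/5, P(r = 6 | data) = 3/50.
So P(red next | data) = Σ P(red next | H) P(H | data) = (1/7)(3/50) + (2/7)(1/5) + (3/7)(12/25) + (5/7)(1/5) + (6/7)(3/50) = 163/350.

0.4657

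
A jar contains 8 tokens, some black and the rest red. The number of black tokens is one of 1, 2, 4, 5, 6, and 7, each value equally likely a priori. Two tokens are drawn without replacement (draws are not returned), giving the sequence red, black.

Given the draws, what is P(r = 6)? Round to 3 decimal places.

0.174

The likelihood of the observed sequence under each hypothesis: P(data | r = 1) = (7/8)(1/7) = 1/8; P(data | r = 2) = (6/8)(2/7) = 3/14; P(data | r = 4) = (4/8)(4/7) = 2/7; P(data | r = 5) = (3/8)(5/7) = 15/56; P(data | r = 6) = (2/8)(6/7) = 3/14; P(data | r = 7) = (1/8)(7/7) = 1/8.
Multiplying each by its prior: 1/6 · 1/8 = 1/48, 1/6 · 3/14 = 1/28, 1/6 · 2/7 = 1/21, 1/6 · 15/56 = 5/112, 1/6 · 3/14 = 1/28, 1/6 · 1/8 = 1/48; these sum to 23/112.
By Bayes' rule, P(r = 6 | data) = (1/28) / (23/112) = 4/23.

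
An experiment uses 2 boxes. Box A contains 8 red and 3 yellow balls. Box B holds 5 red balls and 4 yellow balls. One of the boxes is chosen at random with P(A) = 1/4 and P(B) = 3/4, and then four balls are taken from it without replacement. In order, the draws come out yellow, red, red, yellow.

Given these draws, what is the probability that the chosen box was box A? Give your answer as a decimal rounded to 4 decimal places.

0.1512

Under each hypothesis, the probability of the observed sequence is: P(data | box A) = (3/11)(8/10)(7/9)(2/8) = 7/165; P(data | box B) = (4/9)(5/8)(4/7)(3/6) = 5/63.
The prior-weighted likelihoods are 1/4 · 7/165 = 7/660, 3/4 · 5/63 = 5/84; with total 27/385.
Therefore the posterior P(box A | data) = (7/660) / (27/385) = 49/324.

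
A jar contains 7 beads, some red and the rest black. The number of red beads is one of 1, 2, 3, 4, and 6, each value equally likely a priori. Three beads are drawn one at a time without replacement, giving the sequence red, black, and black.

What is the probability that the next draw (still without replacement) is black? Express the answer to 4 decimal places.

0.6462

The likelihood of the observed sequence under each hypothesis: P(data | r = 1) = (1/7)(6/6)(5/5) = 1/7; P(data | r = 2) = (2/7)(5/6)(4/5) = 4/21; P(data | r = 3) = (3/7)(4/6)(3/5) = 6/35; P(data | r = 4) = (4/7)(3/6)(2/5) = 4/35; P(data | r = 6) = (6/7)(1/6)(0/5) = 0.
Multiplying each by its prior: 1/5 · 1/7 = 1/35, 1/5 · 4/21 = 4/105, 1/5 · 6/35 = 6/175, 1/5 · 4/35 = 4/175, 1/5 · 0 = 0; these sum to 13/105.
Dividing through by the total gives posterior P(r = 1 | data) = 3/13, P(r = 2 | data) = 4/13, P(r = 3 | data) = 18/65, P(r = 4 | data) = 12/65, P(r = 6 | data) = 0.
Averaging over the posterior, P(black next | data) = (1)(3/13) + (3/4)(4/13) + (1/2)(18/65) + (1/4)(12/65) = 42/65.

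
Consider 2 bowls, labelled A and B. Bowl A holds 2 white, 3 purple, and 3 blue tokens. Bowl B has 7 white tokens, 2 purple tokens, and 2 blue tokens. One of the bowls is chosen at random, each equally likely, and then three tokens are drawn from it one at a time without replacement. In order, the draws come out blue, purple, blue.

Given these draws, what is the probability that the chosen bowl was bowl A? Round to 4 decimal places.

Under each hypothesis, the probability of the observed sequence is: P(data | bowl A) = (3/8)(3/7)(2/6) = 0.053571; P(data | bowl B) = (2/11)(2/10)(1/9) = 0.0040404.
Weighting by the prior gives 1/2 · 0.053571 = 0.026786, 1/2 · 0.0040404 = 0.0020202; these sum to 0.028806.
Therefore the posterior P(bowl A | data) = (0.026786) / (0.028806) = 0.92987.

0.9299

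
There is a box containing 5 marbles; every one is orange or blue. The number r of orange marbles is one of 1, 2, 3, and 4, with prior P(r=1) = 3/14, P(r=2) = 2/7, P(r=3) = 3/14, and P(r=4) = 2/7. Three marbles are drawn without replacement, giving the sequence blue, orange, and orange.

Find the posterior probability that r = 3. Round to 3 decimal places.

0.333

Under each hypothesis, the probability of the observed sequence is: P(data | r = 1) = (4/5)(1/4)(0/3) = 0; P(data | r = 2) = (3/5)(2/4)(1/3) = 1/10; P(data | r = 3) = (2/5)(3/4)(2/3) = 1/5; P(data | r = 4) = (1/5)(4/4)(3/3) = 1/5.
The prior-weighted likelihoods are 3/14 · 0 = 0, 2/7 · 1/10 = 1/35, 3/14 · 1/5 = 3/70, 2/7 · 1/5 = 2/35; summing to 9/70.
Hence P(r = 3 | data) = (3/70) / (9/70) = 1/3.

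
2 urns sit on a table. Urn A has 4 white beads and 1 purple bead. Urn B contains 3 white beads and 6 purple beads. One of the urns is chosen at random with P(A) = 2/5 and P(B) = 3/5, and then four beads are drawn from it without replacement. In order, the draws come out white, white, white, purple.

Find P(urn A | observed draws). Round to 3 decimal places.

The likelihood of the observed sequence under each hypothesis: P(data | urn A) = (4/5)(3/4)(2/3)(1/2) = 1/5; P(data | urn B) = (3/9)(2/8)(1/7)(6/6) = 1/84.
The prior-weighted likelihoods are 2/5 · 1/5 = 2/25, 3/5 · 1/84 = 1/140; with total 61/700.
By Bayes' rule, P(urn A | data) = (2/25) / (61/700) = 56/61.

0.918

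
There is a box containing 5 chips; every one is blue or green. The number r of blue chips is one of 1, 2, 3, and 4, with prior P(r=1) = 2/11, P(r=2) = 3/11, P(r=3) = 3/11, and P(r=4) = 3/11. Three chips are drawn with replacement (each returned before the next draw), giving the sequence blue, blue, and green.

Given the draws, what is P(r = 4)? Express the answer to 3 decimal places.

0.329

The likelihood of the observed sequence under each hypothesis: P(data | r = 1) = (1/5)(1/5)(4/5) = 0.032; P(data | r = 2) = (2/5)(2/5)(3/5) = 0.096; P(data | r = 3) = (3/5)(3/5)(2/5) = 0.144; P(data | r = 4) = (4/5)(4/5)(1/5) = 0.128.
Weighting by the prior gives 2/11 · 0.032 = 0.0058182, 3/11 · 0.096 = 0.026182, 3/11 · 0.144 = 0.039273, 3/11 · 0.128 = 0.034909; summing to 0.10618.
Therefore the posterior P(r = 4 | data) = (0.034909) / (0.10618) = 0.32877.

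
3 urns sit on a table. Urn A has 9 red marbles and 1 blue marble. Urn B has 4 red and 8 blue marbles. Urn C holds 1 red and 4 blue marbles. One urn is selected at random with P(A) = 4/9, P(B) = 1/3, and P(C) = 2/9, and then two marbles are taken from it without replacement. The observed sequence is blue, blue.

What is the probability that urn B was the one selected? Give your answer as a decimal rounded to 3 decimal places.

Compute the likelihood of the observed sequence for each case: P(data | urn A) = (1/10)(0/9) = 0; P(data | urn B) = (8/12)(7/11) = 14/33; P(data | urn C) = (4/5)(3/4) = 3/5.
The prior-weighted likelihoods are 4/9 · 0 = 0, 1/3 · 14/33 = 14/99, 2/9 · 3/5 = 2/15; these sum to 136/495.
So P(urn B | data) = (14/99) / (136/495) = 35/68.

0.515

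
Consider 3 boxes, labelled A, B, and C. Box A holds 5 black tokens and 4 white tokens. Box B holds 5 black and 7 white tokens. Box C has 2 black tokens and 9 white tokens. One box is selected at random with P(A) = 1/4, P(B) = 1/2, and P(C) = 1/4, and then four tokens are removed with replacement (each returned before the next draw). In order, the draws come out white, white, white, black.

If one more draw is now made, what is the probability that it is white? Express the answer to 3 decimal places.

0.636

Under each hypothesis, the probability of the observed sequence is: P(data | box A) = (4/9)(4/9)(4/9)(5/9) = 0.048773; P(data | box B) = (7/12)(7/12)(7/12)(5/12) = 0.082706; P(data | box C) = (9/11)(9/11)(9/11)(2/11) = 0.099583.
The prior-weighted likelihoods are 1/4 · 0.048773 = 0.012193, 1/2 · 0.082706 = 0.041353, 1/4 · 0.099583 = 0.024896; summing to 0.078442.
Normalising, the posterior is P(box A | data) = 0.15544, P(box B | data) = 0.52718, P(box C | data) = 0.31738.
So P(white next | data) = Σ P(white next | H) P(H | data) = (4/9)(0.15544) + (7/12)(0.52718) + (9/11)(0.31738) = 0.63628.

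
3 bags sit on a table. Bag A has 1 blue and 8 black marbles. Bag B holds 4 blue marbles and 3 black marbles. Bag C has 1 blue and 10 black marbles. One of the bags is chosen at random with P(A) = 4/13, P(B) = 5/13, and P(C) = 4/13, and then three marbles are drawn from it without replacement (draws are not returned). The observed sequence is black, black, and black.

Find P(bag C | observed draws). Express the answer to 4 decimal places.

Compute the likelihood of the observed sequence for each case: P(data | bag A) = (8/9)(7/8)(6/7) = 0.66667; P(data | bag B) = (3/7)(2/6)(1/5) = 0.028571; P(data | bag C) = (10/11)(9/10)(8/9) = 0.72727.
Weighting by the prior gives 4/13 · 0.66667 = 0.20513, 5/13 · 0.028571 = 0.010989, 4/13 · 0.72727 = 0.22378; summing to 0.43989.
Hence P(bag C | data) = (0.22378) / (0.43989) = 0.50871.

0.5087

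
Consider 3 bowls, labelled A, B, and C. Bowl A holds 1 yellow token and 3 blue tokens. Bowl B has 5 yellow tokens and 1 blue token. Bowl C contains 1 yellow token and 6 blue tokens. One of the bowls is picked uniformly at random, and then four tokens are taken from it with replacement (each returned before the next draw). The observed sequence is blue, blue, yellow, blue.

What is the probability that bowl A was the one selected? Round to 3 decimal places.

0.529

Compute the likelihood of the observed sequence for each case: P(data | bowl A) = (3/4)(3/4)(1/4)(3/4) = 0.10547; P(data | bowl B) = (1/6)(1/6)(5/6)(1/6) = 0.003858; P(data | bowl C) = (6/7)(6/7)(1/7)(6/7) = 0.089963.
Weighting by the prior gives 1/3 · 0.10547 = 0.035156, 1/3 · 0.003858 = 0.001286, 1/3 · 0.089963 = 0.029988; with total 0.06643.
Hence P(bowl A | data) = (0.035156) / (0.06643) = 0.52922.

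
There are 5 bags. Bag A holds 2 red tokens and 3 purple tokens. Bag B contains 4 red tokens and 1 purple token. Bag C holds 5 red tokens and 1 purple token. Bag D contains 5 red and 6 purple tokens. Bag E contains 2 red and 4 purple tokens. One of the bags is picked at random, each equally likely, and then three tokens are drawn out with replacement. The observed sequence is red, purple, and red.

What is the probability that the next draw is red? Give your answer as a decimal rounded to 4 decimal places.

Under each hypothesis, the probability of the observed sequence is: P(data | bag A) = (2/5)(3/5)(2/5) = 0.096; P(data | bag B) = (4/5)(1/5)(4/5) = 0.128; P(data | bag C) = (5/6)(1/6)(5/6) = 0.11574; P(data | bag D) = (5/11)(6/11)(5/11) = 0.1127; P(data | bag E) = (2/6)(4/6)(2/6) = 0.074074.
Weighting by the prior gives 1/5 · 0.096 = 0.0192, 1/5 · 0.128 = 0.0256, 1/5 · 0.11574 = 0.023148, 1/5 · 0.1127 = 0.022539, 1/5 · 0.074074 = 0.014815; these sum to 0.1053.
Normalising, the posterior is P(bag A | data) = 0.18233, P(bag B | data) = 0.24311, P(bag C | data) = 0.21983, P(bag D | data) = 0.21404, P(bag E | data) = 0.14069.
So P(red next | data) = Σ P(red next | H) P(H | data) = (2/5)(0.18233) + (4/5)(0.24311) + (5/6)(0.21983) + (5/11)(0.21404) + (1/3)(0.14069) = 0.5948.

0.5948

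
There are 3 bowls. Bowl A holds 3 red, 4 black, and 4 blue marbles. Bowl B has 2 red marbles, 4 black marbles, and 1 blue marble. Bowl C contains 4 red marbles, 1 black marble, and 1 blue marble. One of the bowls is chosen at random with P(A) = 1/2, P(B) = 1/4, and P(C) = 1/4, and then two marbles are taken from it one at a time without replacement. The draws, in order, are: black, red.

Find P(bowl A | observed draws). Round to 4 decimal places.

0.4026

Under each hypothesis, the probability of the observed sequence is: P(data | bowl A) = (4/11)(3/10) = 0.10909; P(data | bowl B) = (4/7)(2/6) = 0.19048; P(data | bowl C) = (1/6)(4/5) = 0.13333.
Multiplying each by its prior: 1/2 · 0.10909 = 0.054545, 1/4 · 0.19048 = 0.047619, 1/4 · 0.13333 = 0.033333; with total 0.1355.
Therefore the posterior P(bowl A | data) = (0.054545) / (0.1355) = 0.40256.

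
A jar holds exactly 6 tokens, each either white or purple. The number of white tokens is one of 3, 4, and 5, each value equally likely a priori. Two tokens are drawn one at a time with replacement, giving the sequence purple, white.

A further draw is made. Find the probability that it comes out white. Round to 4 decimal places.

0.6364

Compute the likelihood of the observed sequence for each case: P(data | r = 3) = (3/6)(3/6) = 1/4; P(data | r = 4) = (2/6)(4/6) = 2/9; P(data | r = 5) = (1/6)(5/6) = 5/36.
Weighting by the prior gives 1/3 · 1/4 = 1/12, 1/3 · 2/9 = 2/27, 1/3 · 5/36 = 5/108; with total 11/54.
Dividing through by the total gives posterior P(r = 3 | data) = 9/22, P(r = 4 | data) = 4/11, P(r = 5 | data) = 5/22.
So P(white next | data) = Σ P(white next | H) P(H | data) = (1/2)(9/22) + (2/3)(4/11) + (5/6)(5/22) = 7/11.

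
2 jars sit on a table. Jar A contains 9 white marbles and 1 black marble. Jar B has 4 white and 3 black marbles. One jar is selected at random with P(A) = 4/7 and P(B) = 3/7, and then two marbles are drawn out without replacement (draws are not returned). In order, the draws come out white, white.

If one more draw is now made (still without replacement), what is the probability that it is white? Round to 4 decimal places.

0.7746

The likelihood of the observed sequence under each hypothesis: P(data | jar A) = (9/10)(8/9) = 4/5; P(data | jar B) = (4/7)(3/6) = 2/7.
Weighting by the prior gives 4/7 · 4/5 = 16/35, 3/7 · 2/7 = 6/49; these sum to 142/245.
Normalising, the posterior is P(jar A | data) = 56/71, P(jar B | data) = 15/71.
Averaging over the posterior, P(white next | data) = (7/8)(56/71) + (2/5)(15/71) = 55/71.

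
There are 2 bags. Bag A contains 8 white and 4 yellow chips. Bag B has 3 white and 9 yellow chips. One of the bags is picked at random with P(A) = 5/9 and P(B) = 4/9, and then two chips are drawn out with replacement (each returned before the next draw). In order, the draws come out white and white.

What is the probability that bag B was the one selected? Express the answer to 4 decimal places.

Under each hypothesis, the probability of the observed sequence is: P(data | bag A) = (8/12)(8/12) = 4/9; P(data | bag B) = (3/12)(3/12) = 1/16.
The prior-weighted likelihoods are 5/9 · 4/9 = 20/81, 4/9 · 1/16 = 1/36; these sum to 89/324.
So P(bag B | data) = (1/36) / (89/324) = 9/89.

0.1011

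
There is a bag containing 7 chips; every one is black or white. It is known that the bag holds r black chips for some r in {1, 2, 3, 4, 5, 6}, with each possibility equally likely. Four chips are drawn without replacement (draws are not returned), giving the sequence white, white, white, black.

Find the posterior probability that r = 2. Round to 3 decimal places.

0.357

For each hypothesis, P(data | H) works out to: P(data | r = 1) = (6/7)(5/6)(4/5)(1/4) = 1/7; P(data | r = 2) = (5/7)(4/6)(3/5)(2/4) = 1/7; P(data | r = 3) = (4/7)(3/6)(2/5)(3/4) = 3/35; P(data | r = 4) = (3/7)(2/6)(1/5)(4/4) = 1/35; P(data | r = 5) = (2/7)(1/6)(0/5) = 0; P(data | r = 6) = (1/7)(0/6) = 0.
Weighting by the prior gives 1/6 · 1/7 = 1/42, 1/6 · 1/7 = 1/42, 1/6 · 3/35 = 1/70, 1/6 · 1/35 = 1/210, 1/6 · 0 = 0, 1/6 · 0 = 0; with total 1/15.
So P(r = 2 | data) = (1/42) / (1/15) = 5/14.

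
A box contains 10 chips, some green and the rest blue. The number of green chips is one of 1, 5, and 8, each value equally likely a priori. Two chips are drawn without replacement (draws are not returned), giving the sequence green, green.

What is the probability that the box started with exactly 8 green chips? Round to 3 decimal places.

0.737

For each hypothesis, P(data | H) works out to: P(data | r = 1) = (1/10)(0/9) = 0; P(data | r = 5) = (5/10)(4/9) = 2/9; P(data | r = 8) = (8/10)(7/9) = 28/45.
Weighting by the prior gives 1/3 · 0 = 0, 1/3 · 2/9 = 2/27, 1/3 · 28/45 = 28/135; with total 38/135.
Therefore the posterior P(r = 8 | data) = (28/135) / (38/135) = 14/19.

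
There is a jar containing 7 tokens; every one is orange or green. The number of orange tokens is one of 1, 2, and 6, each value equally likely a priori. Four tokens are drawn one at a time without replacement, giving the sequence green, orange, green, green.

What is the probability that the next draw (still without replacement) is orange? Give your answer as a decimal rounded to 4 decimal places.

Under each hypothesis, the probability of the observed sequence is: P(data | r = 1) = (6/7)(1/6)(5/5)(4/4) = 1/7; P(data | r = 2) = (5/7)(2/6)(4/5)(3/4) = 1/7; P(data | r = 6) = (1/7)(6/6)(0/5) = 0.
The prior-weighted likelihoods are 1/3 · 1/7 = 1/21, 1/3 · 1/7 = 1/21, 1/3 · 0 = 0; with total 2/21.
The posterior is then P(r = 1 | data) = 1/2, P(r = 2 | data) = 1/2, P(r = 6 | data) = 0.
Averaging over the posterior, P(orange next | data) = (0)(1/2) + (1/3)(1/2) = 1/6.

0.1667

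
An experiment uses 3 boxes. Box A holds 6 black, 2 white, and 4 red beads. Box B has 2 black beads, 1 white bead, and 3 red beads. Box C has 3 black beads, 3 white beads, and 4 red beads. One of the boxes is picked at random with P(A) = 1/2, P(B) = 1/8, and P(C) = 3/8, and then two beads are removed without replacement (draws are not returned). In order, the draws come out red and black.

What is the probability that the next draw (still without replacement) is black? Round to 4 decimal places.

Compute the likelihood of the observed sequence for each case: P(data | box A) = (4/12)(6/11) = 2/11; P(data | box B) = (3/6)(2/5) = 1/5; P(data | box C) = (4/10)(3/9) = 2/15.
The prior-weighted likelihoods are 1/2 · 2/11 = 1/11, 1/8 · 1/5 = 1/40, 3/8 · 2/15 = 1/20; summing to 73/440.
Dividing through by the total gives posterior P(box A | data) = 40/73, P(box B | data) = 11/73, P(box C | data) = 22/73.
Averaging over the posterior, P(black next | data) = (1/2)(40/73) + (1/4)(11/73) + (1/4)(22/73) = 113/292.

0.3870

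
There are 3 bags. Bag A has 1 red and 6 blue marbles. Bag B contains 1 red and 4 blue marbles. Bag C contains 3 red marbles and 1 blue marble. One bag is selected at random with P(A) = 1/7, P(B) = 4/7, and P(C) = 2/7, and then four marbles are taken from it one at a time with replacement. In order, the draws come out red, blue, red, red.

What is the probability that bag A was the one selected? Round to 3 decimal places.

0.010

For each hypothesis, P(data | H) works out to: P(data | bag A) = (1/7)(6/7)(1/7)(1/7) = 0.002499; P(data | bag B) = (1/5)(4/5)(1/5)(1/5) = 0.0064; P(data | bag C) = (3/4)(1/4)(3/4)(3/4) = 0.10547.
The prior-weighted likelihoods are 1/7 · 0.002499 = 0.00035699, 4/7 · 0.0064 = 0.0036571, 2/7 · 0.10547 = 0.030134; these sum to 0.034148.
So P(bag A | data) = (0.00035699) / (0.034148) = 0.010454.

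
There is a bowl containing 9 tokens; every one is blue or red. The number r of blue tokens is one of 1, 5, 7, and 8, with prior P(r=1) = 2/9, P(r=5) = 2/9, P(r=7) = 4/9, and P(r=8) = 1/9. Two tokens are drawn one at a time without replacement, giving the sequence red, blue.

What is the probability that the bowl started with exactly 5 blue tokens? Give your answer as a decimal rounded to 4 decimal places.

For each hypothesis, P(data | H) works out to: P(data | r = 1) = (8/9)(1/8) = 1/9; P(data | r = 5) = (4/9)(5/8) = 5/18; P(data | r = 7) = (2/9)(7/8) = 7/36; P(data | r = 8) = (1/9)(8/8) = 1/9.
Weighting by the prior gives 2/9 · 1/9 = 2/81, 2/9 · 5/18 = 5/81, 4/9 · 7/36 = 7/81, 1/9 · 1/9 = 1/81; summing to 5/27.
By Bayes' rule, P(r = 5 | data) = (5/81) / (5/27) = 1/3.

0.3333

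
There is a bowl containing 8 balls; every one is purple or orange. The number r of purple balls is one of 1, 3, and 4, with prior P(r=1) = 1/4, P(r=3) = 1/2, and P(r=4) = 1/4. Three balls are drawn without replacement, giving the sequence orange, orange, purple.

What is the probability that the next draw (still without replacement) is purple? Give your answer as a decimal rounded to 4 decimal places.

0.3657

The likelihood of the observed sequence under each hypothesis: P(data | r = 1) = (7/8)(6/7)(1/6) = 1/8; P(data | r = 3) = (5/8)(4/7)(3/6) = 5/28; P(data | r = 4) = (4/8)(3/7)(4/6) = 1/7.
Weighting by the prior gives 1/4 · 1/8 = 1/32, 1/2 · 5/28 = 5/56, 1/4 · 1/7 = 1/28; these sum to 5/32.
Dividing through by the total gives posterior P(r = 1 | data) = 1/5, P(r = 3 | data) = 4/7, P(r = 4 | data) = 8/35.
The predictive probability is P(purple next | data) = (0)(1/5) + (2/5)(4/7) + (3/5)(8/35) = 64/175.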